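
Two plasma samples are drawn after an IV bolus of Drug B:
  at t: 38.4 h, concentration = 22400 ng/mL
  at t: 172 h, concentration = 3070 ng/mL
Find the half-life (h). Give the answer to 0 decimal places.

k = ln(C₁/C₂) / (t₂ − t₁) = ln(22400/3070) / (172 − 38.4)
  = 1.987 / 133.6 = 0.01487 h⁻¹
t½ = ln2 / k = 0.693147 / 0.01487 = 46.61 h

47 h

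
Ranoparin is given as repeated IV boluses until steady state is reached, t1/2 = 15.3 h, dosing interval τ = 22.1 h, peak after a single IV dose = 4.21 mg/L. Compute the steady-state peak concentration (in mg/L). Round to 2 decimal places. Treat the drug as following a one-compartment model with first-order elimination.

k = ln2 / t½ = 0.693147 / 15.3 = 0.04530 h⁻¹
e^(−kτ) = e^(−0.04530 × 22.1) = 0.3675
Accumulation ratio R = 1 / (1 − e^(−kτ)) = 1 / (1 − 0.3675) = 1.581
Steady-state peak = C₀ × R = 4.21 × 1.581 = 6.656 mg/L

6.66 mg/L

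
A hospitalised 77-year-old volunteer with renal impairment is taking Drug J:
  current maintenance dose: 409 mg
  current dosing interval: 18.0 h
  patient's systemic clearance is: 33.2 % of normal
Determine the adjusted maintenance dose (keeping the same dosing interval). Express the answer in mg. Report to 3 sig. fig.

136 mg

To keep the same average steady-state level, dosing rate must scale with clearance.
CL ratio = 33.2 / 100 = 0.3320
New dose (same interval) = 409 × 0.3320 = 135.8 mg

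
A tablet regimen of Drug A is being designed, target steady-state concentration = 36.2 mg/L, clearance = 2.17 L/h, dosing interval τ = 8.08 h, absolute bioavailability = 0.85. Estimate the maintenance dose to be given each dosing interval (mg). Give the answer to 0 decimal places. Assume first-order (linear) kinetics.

At steady state, F × (Dose/τ) = Css × CL.
Dose = Css × CL × τ / F = 36.2 × 2.170 × 8.08 / 0.85 = 746.7 mg

747 mg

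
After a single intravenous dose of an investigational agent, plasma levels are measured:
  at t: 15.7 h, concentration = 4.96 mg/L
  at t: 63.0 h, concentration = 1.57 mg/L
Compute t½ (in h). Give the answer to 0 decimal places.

29 h

k = ln(C₁/C₂) / (t₂ − t₁) = ln(4.96/1.57) / (63.0 − 15.7)
  = 1.150 / 47.30 = 0.02431 h⁻¹
t½ = ln2 / k = 0.693147 / 0.02431 = 28.51 h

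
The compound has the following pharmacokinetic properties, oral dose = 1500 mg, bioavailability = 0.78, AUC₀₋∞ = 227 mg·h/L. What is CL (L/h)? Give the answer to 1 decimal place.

5.2 L/h

CL = F·Dose / AUC = 0.78 × 1500 / 227 = 5.154 L/h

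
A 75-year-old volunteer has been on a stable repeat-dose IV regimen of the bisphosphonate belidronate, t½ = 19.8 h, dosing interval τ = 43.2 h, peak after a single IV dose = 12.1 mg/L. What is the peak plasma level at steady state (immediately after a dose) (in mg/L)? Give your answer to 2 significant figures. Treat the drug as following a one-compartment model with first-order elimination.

k = ln2 / t½ = 0.693147 / 19.8 = 0.03501 h⁻¹
e^(−kτ) = e^(−0.03501 × 43.2) = 0.2204
Accumulation ratio R = 1 / (1 − e^(−kτ)) = 1 / (1 − 0.2204) = 1.283
Steady-state peak = C₀ × R = 12.1 × 1.283 = 15.52 mg/L

16 mg/L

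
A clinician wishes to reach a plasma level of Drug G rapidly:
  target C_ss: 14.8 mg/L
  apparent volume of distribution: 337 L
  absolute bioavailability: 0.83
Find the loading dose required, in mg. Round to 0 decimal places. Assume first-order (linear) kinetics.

6009 mg

LD = Css × Vd / F = 14.8 × 337 / 0.83 = 6009 mg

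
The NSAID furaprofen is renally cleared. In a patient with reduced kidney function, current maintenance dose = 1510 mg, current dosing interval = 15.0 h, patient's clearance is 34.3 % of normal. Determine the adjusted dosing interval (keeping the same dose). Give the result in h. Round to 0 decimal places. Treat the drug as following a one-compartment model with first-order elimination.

To keep the same average steady-state level, dosing rate must scale with clearance.
CL ratio = 34.3 / 100 = 0.3430
New interval (same dose) = 15.0 / 0.3430 = 43.73 h

44 h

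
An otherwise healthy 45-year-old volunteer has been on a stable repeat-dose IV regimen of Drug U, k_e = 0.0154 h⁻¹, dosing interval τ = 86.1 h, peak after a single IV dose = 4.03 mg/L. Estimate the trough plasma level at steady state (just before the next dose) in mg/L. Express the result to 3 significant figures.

1.46 mg/L

e^(−kτ) = e^(−0.01540 × 86.1) = 0.2656
Accumulation ratio R = 1 / (1 − e^(−kτ)) = 1 / (1 − 0.2656) = 1.362
Steady-state trough = C₀ × R × e^(−kτ) = 4.03 × 1.362 × 0.2656 = 1.458 mg/L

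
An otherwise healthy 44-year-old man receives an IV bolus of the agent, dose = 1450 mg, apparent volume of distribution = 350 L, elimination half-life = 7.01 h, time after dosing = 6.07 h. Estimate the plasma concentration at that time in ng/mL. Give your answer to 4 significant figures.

C₀ = Dose / Vd = 1450 / 350 = 4.143 mg/L
k = ln2 / t½ = 0.693147 / 7.01 = 0.09888 h⁻¹
C = C₀ · e^(−k·t) = 4.143 × e^(−0.09888 × 6.07)
  = 4.143 × 0.5487 = 2.273 mg/L
Convert: 2.273 mg/L × 1000 = 2273 ng/mL

2273 ng/mL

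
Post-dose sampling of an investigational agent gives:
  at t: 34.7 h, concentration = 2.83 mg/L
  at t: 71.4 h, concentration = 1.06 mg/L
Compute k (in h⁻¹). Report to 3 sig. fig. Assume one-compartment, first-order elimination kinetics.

k = ln(C₁/C₂) / (t₂ − t₁) = ln(2.83/1.06) / (71.4 − 34.7)
  = 0.9820 / 36.70 = 0.02676 h⁻¹

0.0268 h⁻¹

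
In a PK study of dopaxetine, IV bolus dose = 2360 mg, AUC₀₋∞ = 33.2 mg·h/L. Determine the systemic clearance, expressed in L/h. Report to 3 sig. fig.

CL = Dose / AUC = 2360 / 33.2 = 71.08 L/h

71.1 L/h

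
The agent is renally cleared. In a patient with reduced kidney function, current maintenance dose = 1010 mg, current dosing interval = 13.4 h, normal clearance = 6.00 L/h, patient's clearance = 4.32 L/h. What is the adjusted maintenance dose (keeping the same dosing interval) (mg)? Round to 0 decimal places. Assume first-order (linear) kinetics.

To keep the same average steady-state level, dosing rate must scale with clearance.
CL ratio = 4.32 / 6.00 = 0.7200
New dose (same interval) = 1010 × 0.7200 = 727.2 mg

727 mg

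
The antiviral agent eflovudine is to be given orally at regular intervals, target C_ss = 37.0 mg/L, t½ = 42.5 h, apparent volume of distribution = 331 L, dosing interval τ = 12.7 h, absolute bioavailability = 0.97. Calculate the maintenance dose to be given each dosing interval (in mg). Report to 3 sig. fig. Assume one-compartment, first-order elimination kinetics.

k = ln2 / t½ = 0.693147 / 42.5 = 0.01631 h⁻¹
CL = k × Vd = 0.01631 × 331 = 5.399 L/h
At steady state, F × (Dose/τ) = Css × CL.
Dose = Css × CL × τ / F = 37.0 × 5.399 × 12.7 / 0.97 = 2615 mg

2620 mg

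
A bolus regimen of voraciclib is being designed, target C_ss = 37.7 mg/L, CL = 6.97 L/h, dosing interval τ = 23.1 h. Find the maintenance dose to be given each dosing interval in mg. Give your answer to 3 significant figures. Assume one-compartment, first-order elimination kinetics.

At steady state, Dose/τ = Css × CL.
Dose = Css × CL × τ = 37.7 × 6.970 × 23.1 = 6070 mg

6070 mg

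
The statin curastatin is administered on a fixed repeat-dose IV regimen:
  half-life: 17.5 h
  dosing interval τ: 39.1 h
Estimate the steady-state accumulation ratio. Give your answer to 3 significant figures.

k = ln2 / t½ = 0.693147 / 17.5 = 0.03961 h⁻¹
e^(−kτ) = e^(−0.03961 × 39.1) = 0.2125
Accumulation ratio R = 1 / (1 − e^(−kτ)) = 1 / (1 − 0.2125) = 1.270

1.27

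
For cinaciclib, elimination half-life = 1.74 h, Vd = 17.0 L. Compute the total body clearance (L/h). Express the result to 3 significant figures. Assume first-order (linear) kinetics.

6.77 L/h

k = ln2 / t½ = 0.693147 / 1.74 = 0.3984 h⁻¹
CL = k × Vd = 0.3984 × 17.0 = 6.773 L/h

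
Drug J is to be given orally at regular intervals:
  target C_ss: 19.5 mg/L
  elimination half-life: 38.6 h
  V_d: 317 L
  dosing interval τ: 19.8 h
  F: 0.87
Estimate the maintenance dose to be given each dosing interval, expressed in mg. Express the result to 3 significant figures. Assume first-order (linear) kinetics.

2530 mg

k = ln2 / t½ = 0.693147 / 38.6 = 0.01796 h⁻¹
CL = k × Vd = 0.01796 × 317 = 5.693 L/h
At steady state, F × (Dose/τ) = Css × CL.
Dose = Css × CL × τ / F = 19.5 × 5.693 × 19.8 / 0.87 = 2527 mg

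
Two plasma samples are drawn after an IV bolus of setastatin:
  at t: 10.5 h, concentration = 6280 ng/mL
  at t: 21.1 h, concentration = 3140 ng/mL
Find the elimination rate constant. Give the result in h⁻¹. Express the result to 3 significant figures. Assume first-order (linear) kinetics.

k = ln(C₁/C₂) / (t₂ − t₁) = ln(6280/3140) / (21.1 − 10.5)
  = 0.6931 / 10.60 = 0.06539 h⁻¹

0.0654 h⁻¹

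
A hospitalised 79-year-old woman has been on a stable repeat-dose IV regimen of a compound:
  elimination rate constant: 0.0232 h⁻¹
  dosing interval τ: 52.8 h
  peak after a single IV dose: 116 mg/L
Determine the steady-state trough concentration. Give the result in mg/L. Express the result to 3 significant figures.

e^(−kτ) = e^(−0.02320 × 52.8) = 0.2938
Accumulation ratio R = 1 / (1 − e^(−kτ)) = 1 / (1 − 0.2938) = 1.416
Steady-state trough = C₀ × R × e^(−kτ) = 116 × 1.416 × 0.2938 = 48.26 mg/L

48.3 mg/L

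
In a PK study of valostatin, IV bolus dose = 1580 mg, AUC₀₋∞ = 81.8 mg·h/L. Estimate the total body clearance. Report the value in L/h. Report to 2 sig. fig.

CL = Dose / AUC = 1580 / 81.8 = 19.32 L/h

19 L/h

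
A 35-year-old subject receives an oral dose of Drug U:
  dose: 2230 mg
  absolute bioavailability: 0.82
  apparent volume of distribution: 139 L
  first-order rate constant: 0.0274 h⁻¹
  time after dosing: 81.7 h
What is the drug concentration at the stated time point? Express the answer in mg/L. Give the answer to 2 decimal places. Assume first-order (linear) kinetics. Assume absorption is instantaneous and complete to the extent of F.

Amount reaching circulation = F × Dose = 0.82 × 2230 = 1829 mg
C₀ = F·Dose / Vd = 1829 / 139 = 13.16 mg/L
C = C₀ · e^(−k·t) = 13.16 × e^(−0.02740 × 81.7)
  = 13.16 × 0.1066 = 1.403 mg/L

1.40 mg/L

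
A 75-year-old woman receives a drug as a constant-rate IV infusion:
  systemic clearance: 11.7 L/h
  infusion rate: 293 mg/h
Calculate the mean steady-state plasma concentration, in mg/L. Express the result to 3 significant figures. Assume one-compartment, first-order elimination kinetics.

At steady state Css = R₀ / CL = 293 / 11.70 = 25.04 mg/L

25.0 mg/L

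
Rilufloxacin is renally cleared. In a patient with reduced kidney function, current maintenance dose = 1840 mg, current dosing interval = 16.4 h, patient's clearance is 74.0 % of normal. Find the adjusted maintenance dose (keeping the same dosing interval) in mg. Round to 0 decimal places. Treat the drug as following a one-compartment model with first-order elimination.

To keep the same average steady-state level, dosing rate must scale with clearance.
CL ratio = 74.0 / 100 = 0.7400
New dose (same interval) = 1840 × 0.7400 = 1362 mg

1362 mg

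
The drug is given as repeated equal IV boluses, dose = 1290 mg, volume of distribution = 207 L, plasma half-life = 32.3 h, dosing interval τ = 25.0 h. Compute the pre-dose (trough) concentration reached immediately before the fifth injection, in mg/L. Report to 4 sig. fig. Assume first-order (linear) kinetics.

C₀ per dose = Dose / Vd = 1290 / 207 = 6.232 mg/L
k = ln2 / t½ = 0.693147 / 32.3 = 0.02146 h⁻¹
Fraction remaining after one interval: r = e^(−kτ) = e^(−0.02146 × 25.0) = 0.5848
Before dose 5, 4 doses have been given (aged 1τ, 2τ, 3τ, 4τ).
C_trough = C₀ × (r + r² + … + r^4) = C₀ × r(1−r^4)/(1−r)
        = 6.232 × 0.5848 × (1 − 0.1170) / (1 − 0.5848) = 7.751 mg/L

7.751 mg/L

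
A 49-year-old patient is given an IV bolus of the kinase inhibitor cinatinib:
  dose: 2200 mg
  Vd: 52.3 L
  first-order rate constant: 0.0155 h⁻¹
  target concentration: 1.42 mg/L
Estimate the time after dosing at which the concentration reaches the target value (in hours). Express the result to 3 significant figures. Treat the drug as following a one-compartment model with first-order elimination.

C₀ = Dose / Vd = 2200 / 52.3 = 42.07 mg/L
t = ln(C₀ / C) / k = ln(42.07 / 1.42) / 0.01550
  = ln(29.63) / 0.01550 = 3.389 / 0.01550 = 218.6 h

219 h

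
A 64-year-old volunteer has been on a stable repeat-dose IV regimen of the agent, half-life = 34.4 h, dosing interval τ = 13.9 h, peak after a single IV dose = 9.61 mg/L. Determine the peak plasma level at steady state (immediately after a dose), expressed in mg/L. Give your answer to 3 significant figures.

k = ln2 / t½ = 0.693147 / 34.4 = 0.02015 h⁻¹
e^(−kτ) = e^(−0.02015 × 13.9) = 0.7557
Accumulation ratio R = 1 / (1 − e^(−kτ)) = 1 / (1 − 0.7557) = 4.093
Steady-state peak = C₀ × R = 9.61 × 4.093 = 39.33 mg/L

39.3 mg/L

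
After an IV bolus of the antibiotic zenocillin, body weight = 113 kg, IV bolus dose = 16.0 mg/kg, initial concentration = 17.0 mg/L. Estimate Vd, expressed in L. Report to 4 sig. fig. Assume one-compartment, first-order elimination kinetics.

Dose = 16.0 × 113 = 1808 mg
Vd = Dose / C₀ = 1808 / 17.0 = 106.4 L

106.4 L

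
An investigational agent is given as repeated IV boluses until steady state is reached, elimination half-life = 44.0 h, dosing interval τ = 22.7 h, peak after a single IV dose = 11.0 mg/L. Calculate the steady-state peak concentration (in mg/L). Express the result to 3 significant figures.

k = ln2 / t½ = 0.693147 / 44.0 = 0.01575 h⁻¹
e^(−kτ) = e^(−0.01575 × 22.7) = 0.6994
Accumulation ratio R = 1 / (1 − e^(−kτ)) = 1 / (1 − 0.6994) = 3.327
Steady-state peak = C₀ × R = 11.0 × 3.327 = 36.60 mg/L

36.6 mg/L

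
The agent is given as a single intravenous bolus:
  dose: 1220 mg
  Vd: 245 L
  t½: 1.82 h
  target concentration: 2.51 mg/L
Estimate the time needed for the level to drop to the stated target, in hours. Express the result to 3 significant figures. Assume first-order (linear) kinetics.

1.80 h

C₀ = Dose / Vd = 1220 / 245 = 4.980 mg/L
k = ln2 / t½ = 0.693147 / 1.82 = 0.3809 h⁻¹
t = ln(C₀ / C) / k = ln(4.980 / 2.51) / 0.3809
  = ln(1.984) / 0.3809 = 0.6851 / 0.3809 = 1.799 h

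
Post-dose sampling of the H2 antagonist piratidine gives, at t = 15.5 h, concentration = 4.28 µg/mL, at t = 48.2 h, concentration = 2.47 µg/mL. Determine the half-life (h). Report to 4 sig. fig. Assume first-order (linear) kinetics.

k = ln(C₁/C₂) / (t₂ − t₁) = ln(4.28/2.47) / (48.2 − 15.5)
  = 0.5497 / 32.70 = 0.01681 h⁻¹
t½ = ln2 / k = 0.693147 / 0.01681 = 41.23 h

41.23 h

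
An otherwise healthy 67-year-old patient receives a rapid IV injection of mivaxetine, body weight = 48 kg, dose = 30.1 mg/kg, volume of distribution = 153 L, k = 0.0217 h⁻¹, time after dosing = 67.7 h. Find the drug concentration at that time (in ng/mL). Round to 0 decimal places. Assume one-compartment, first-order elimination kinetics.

2173 ng/mL

Total dose = 30.1 × 48 = 1445 mg
C₀ = Dose / Vd = 1445 / 153 = 9.444 mg/L
C = C₀ · e^(−k·t) = 9.444 × e^(−0.02170 × 67.7)
  = 9.444 × 0.2301 = 2.173 mg/L
Convert: 2.173 mg/L × 1000 = 2173 ng/mL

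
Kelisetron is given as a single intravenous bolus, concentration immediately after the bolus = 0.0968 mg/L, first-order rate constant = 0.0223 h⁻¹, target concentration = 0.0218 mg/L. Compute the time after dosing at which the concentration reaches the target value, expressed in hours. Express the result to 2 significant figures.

67 h

t = ln(C₀ / C) / k = ln(0.09680 / 0.0218) / 0.02230
  = ln(4.440) / 0.02230 = 1.491 / 0.02230 = 66.86 h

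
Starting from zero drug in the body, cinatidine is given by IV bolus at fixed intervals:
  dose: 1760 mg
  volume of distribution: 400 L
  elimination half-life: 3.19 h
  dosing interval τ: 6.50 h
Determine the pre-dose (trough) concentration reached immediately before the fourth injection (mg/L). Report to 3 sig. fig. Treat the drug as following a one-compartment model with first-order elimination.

C₀ per dose = Dose / Vd = 1760 / 400 = 4.400 mg/L
k = ln2 / t½ = 0.693147 / 3.19 = 0.2173 h⁻¹
Fraction remaining after one interval: r = e^(−kτ) = e^(−0.2173 × 6.50) = 0.2435
Before dose 4, 3 doses have been given (aged 1τ, 2τ, 3τ).
C_trough = C₀ × (r + r² + … + r^3) = C₀ × r(1−r^3)/(1−r)
        = 4.400 × 0.2435 × (1 − 0.01444) / (1 − 0.2435) = 1.396 mg/L

1.40 mg/L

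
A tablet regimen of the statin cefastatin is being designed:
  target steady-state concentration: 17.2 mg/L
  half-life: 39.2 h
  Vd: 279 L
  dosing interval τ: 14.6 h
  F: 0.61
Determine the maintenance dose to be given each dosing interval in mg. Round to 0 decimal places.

2031 mg

k = ln2 / t½ = 0.693147 / 39.2 = 0.01768 h⁻¹
CL = k × Vd = 0.01768 × 279 = 4.933 L/h
At steady state, F × (Dose/τ) = Css × CL.
Dose = Css × CL × τ / F = 17.2 × 4.933 × 14.6 / 0.61 = 2031 mg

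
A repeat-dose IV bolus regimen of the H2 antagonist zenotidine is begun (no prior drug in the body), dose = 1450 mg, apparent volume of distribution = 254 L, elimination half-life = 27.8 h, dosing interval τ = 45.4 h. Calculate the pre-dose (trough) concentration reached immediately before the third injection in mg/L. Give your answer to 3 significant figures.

C₀ per dose = Dose / Vd = 1450 / 254 = 5.709 mg/L
k = ln2 / t½ = 0.693147 / 27.8 = 0.02493 h⁻¹
Fraction remaining after one interval: r = e^(−kτ) = e^(−0.02493 × 45.4) = 0.3224
Before dose 3, 2 doses have been given (aged 1τ, 2τ).
C_trough = C₀ × (r + r²) = 5.709 × (0.3224 + 0.1039) = 2.434 mg/L

2.43 mg/L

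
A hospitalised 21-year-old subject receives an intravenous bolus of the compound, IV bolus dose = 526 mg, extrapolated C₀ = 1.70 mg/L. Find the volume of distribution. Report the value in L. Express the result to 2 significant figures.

310 L

Vd = Dose / C₀ = 526.0 / 1.70 = 309.4 L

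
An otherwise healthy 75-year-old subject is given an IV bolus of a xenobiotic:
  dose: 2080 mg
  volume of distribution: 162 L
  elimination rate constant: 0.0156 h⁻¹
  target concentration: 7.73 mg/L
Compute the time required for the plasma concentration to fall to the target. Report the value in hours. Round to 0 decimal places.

C₀ = Dose / Vd = 2080 / 162 = 12.84 mg/L
t = ln(C₀ / C) / k = ln(12.84 / 7.73) / 0.01560
  = ln(1.661) / 0.01560 = 0.5074 / 0.01560 = 32.53 h

33 h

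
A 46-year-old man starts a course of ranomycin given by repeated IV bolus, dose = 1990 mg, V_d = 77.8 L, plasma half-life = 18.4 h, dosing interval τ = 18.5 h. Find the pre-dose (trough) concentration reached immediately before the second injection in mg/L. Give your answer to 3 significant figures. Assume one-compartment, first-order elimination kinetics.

C₀ per dose = Dose / Vd = 1990 / 77.8 = 25.58 mg/L
k = ln2 / t½ = 0.693147 / 18.4 = 0.03767 h⁻¹
Fraction remaining after one interval: r = e^(−kτ) = e^(−0.03767 × 18.5) = 0.4981
Before dose 2, 1 dose has been given (aged 1τ).
C_trough = C₀ × r = 25.58 × 0.4981 = 12.74 mg/L

12.7 mg/L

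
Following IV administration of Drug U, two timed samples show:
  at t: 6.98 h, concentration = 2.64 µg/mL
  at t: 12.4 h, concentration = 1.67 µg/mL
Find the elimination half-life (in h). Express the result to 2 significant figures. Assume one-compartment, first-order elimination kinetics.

k = ln(C₁/C₂) / (t₂ − t₁) = ln(2.64/1.67) / (12.4 − 6.98)
  = 0.4580 / 5.420 = 0.08450 h⁻¹
t½ = ln2 / k = 0.693147 / 0.08450 = 8.203 h

8.2 h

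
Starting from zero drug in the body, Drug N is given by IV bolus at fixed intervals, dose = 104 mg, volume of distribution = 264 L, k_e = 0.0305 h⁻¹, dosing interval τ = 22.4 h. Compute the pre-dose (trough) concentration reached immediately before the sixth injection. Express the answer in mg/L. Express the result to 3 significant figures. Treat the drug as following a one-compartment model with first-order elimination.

C₀ per dose = Dose / Vd = 104 / 264 = 0.3939 mg/L
Fraction remaining after one interval: r = e^(−kτ) = e^(−0.03050 × 22.4) = 0.5050
Before dose 6, 5 doses have been given (aged 1τ, 2τ, 3τ, 4τ, 5τ).
C_trough = C₀ × (r + r² + … + r^5) = C₀ × r(1−r^5)/(1−r)
        = 0.3939 × 0.5050 × (1 − 0.03284) / (1 − 0.5050) = 0.3887 mg/L

0.389 mg/L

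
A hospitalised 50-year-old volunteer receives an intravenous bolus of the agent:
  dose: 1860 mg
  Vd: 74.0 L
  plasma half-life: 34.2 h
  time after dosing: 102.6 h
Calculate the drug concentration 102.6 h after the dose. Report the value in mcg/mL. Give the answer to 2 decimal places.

3.14 mcg/mL

C₀ = Dose / Vd = 1860 / 74.0 = 25.14 mg/L
k = ln2 / t½ = 0.693147 / 34.2 = 0.02027 h⁻¹
t / t½ = 102.6 / 34.2 = 3 half-lives
C = C₀ × (1/2)^3 = 25.14 × 0.1250 = 3.143 mg/L
(3.143 mg/L = 3.143 mcg/mL)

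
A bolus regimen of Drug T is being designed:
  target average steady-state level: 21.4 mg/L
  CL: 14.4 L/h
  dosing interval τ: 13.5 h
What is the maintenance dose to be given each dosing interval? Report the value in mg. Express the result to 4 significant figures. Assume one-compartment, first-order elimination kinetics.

4160 mg

At steady state, Dose/τ = Css × CL.
Dose = Css × CL × τ = 21.4 × 14.40 × 13.5 = 4160 mg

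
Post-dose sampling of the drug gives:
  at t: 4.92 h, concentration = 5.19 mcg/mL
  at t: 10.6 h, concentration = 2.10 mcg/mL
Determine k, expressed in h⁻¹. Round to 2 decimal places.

k = ln(C₁/C₂) / (t₂ − t₁) = ln(5.19/2.10) / (10.6 − 4.92)
  = 0.9048 / 5.680 = 0.1593 h⁻¹

0.16 h⁻¹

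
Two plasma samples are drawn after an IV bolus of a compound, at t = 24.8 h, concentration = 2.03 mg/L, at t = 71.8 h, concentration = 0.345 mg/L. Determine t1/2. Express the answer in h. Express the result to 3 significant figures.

k = ln(C₁/C₂) / (t₂ − t₁) = ln(2.03/0.345) / (71.8 − 24.8)
  = 1.772 / 47.00 = 0.03770 h⁻¹
t½ = ln2 / k = 0.693147 / 0.03770 = 18.39 h

18.4 h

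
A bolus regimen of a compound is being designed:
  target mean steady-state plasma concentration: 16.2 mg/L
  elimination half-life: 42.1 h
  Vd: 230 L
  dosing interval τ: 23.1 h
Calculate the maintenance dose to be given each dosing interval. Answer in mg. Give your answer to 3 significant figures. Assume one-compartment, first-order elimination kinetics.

k = ln2 / t½ = 0.693147 / 42.1 = 0.01646 h⁻¹
CL = k × Vd = 0.01646 × 230 = 3.786 L/h
At steady state, Dose/τ = Css × CL.
Dose = Css × CL × τ = 16.2 × 3.786 × 23.1 = 1417 mg

1420 mg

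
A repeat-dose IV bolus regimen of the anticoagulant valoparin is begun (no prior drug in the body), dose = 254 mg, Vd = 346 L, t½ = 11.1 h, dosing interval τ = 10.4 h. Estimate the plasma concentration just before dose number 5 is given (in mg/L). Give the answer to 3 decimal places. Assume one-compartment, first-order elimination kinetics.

C₀ per dose = Dose / Vd = 254 / 346 = 0.7341 mg/L
k = ln2 / t½ = 0.693147 / 11.1 = 0.06245 h⁻¹
Fraction remaining after one interval: r = e^(−kτ) = e^(−0.06245 × 10.4) = 0.5223
Before dose 5, 4 doses have been given (aged 1τ, 2τ, 3τ, 4τ).
C_trough = C₀ × (r + r² + … + r^4) = C₀ × r(1−r^4)/(1−r)
        = 0.7341 × 0.5223 × (1 − 0.07442) / (1 − 0.5223) = 0.7429 mg/L

0.743 mg/L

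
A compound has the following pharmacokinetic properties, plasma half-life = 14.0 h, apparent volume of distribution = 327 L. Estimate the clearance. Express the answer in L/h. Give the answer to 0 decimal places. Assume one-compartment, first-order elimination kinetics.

k = ln2 / t½ = 0.693147 / 14.0 = 0.04951 h⁻¹
CL = k × Vd = 0.04951 × 327 = 16.19 L/h

16 L/h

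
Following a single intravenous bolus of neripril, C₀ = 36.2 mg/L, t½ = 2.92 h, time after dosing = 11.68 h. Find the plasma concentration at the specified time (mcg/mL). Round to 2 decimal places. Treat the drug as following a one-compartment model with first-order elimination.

2.26 mcg/mL

k = ln2 / t½ = 0.693147 / 2.92 = 0.2374 h⁻¹
t / t½ = 11.68 / 2.92 = 4 half-lives
C = C₀ × (1/2)^4 = 36.20 × 0.06250 = 2.263 mg/L
(2.263 mg/L = 2.263 mcg/mL)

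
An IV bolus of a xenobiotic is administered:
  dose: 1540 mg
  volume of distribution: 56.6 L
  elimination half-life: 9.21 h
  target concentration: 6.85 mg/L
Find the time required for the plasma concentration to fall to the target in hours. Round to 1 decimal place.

C₀ = Dose / Vd = 1540 / 56.6 = 27.21 mg/L
k = ln2 / t½ = 0.693147 / 9.21 = 0.07526 h⁻¹
t = ln(C₀ / C) / k = ln(27.21 / 6.85) / 0.07526
  = ln(3.972) / 0.07526 = 1.379 / 0.07526 = 18.32 h

18.3 h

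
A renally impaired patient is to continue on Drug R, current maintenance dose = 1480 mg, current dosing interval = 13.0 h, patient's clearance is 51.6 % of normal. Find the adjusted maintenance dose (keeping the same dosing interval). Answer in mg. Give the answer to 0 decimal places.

764 mg

To keep the same average steady-state level, dosing rate must scale with clearance.
CL ratio = 51.6 / 100 = 0.5160
New dose (same interval) = 1480 × 0.5160 = 763.7 mg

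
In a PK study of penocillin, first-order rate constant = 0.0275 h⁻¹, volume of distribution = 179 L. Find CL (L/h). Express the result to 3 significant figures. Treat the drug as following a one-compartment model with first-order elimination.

CL = k × Vd = 0.0275 × 179 = 4.923 L/h

4.92 L/h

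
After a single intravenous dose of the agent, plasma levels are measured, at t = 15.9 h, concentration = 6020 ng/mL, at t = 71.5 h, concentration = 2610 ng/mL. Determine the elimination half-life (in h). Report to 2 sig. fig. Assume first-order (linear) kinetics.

k = ln(C₁/C₂) / (t₂ − t₁) = ln(6020/2610) / (71.5 − 15.9)
  = 0.8357 / 55.60 = 0.01503 h⁻¹
t½ = ln2 / k = 0.693147 / 0.01503 = 46.12 h

46 h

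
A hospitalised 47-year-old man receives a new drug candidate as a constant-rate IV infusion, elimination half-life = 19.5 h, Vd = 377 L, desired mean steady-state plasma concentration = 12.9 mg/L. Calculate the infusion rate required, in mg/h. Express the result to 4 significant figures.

k = ln2 / t½ = 0.693147 / 19.5 = 0.03555 h⁻¹
CL = k × Vd = 0.03555 × 377 = 13.40 L/h
At steady state, infusion rate R₀ = Css × CL = 12.9 × 13.40 = 172.9 mg/h

172.9 mg/h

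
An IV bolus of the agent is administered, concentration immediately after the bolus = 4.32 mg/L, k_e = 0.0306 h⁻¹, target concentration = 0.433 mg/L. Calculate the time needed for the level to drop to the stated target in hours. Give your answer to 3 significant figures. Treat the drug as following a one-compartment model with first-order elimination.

75.2 h

t = ln(C₀ / C) / k = ln(4.320 / 0.433) / 0.03060
  = ln(9.977) / 0.03060 = 2.300 / 0.03060 = 75.16 h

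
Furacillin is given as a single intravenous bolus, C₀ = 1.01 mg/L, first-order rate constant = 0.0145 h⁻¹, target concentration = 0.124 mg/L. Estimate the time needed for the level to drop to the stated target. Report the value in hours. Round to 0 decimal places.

t = ln(C₀ / C) / k = ln(1.010 / 0.124) / 0.01450
  = ln(8.145) / 0.01450 = 2.097 / 0.01450 = 144.6 h

145 h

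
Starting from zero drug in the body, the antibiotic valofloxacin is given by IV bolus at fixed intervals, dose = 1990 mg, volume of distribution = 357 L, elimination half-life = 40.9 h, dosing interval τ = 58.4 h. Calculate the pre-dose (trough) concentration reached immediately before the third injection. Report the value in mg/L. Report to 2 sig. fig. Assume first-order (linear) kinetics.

2.8 mg/L

C₀ per dose = Dose / Vd = 1990 / 357 = 5.574 mg/L
k = ln2 / t½ = 0.693147 / 40.9 = 0.01695 h⁻¹
Fraction remaining after one interval: r = e^(−kτ) = e^(−0.01695 × 58.4) = 0.3716
Before dose 3, 2 doses have been given (aged 1τ, 2τ).
C_trough = C₀ × (r + r²) = 5.574 × (0.3716 + 0.1381) = 2.841 mg/L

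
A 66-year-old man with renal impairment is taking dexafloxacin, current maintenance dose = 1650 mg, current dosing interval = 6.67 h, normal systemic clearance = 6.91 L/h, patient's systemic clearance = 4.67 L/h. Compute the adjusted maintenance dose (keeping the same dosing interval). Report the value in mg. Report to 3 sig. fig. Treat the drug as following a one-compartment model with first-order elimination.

1120 mg

To keep the same average steady-state level, dosing rate must scale with clearance.
CL ratio = 4.67 / 6.91 = 0.6758
New dose (same interval) = 1650 × 0.6758 = 1115 mg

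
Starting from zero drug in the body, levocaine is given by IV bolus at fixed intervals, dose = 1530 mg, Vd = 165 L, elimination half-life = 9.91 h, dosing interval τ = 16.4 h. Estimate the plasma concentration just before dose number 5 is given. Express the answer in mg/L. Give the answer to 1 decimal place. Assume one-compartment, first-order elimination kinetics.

4.3 mg/L

C₀ per dose = Dose / Vd = 1530 / 165 = 9.273 mg/L
k = ln2 / t½ = 0.693147 / 9.91 = 0.06994 h⁻¹
Fraction remaining after one interval: r = e^(−kτ) = e^(−0.06994 × 16.4) = 0.3176
Before dose 5, 4 doses have been given (aged 1τ, 2τ, 3τ, 4τ).
C_trough = C₀ × (r + r² + … + r^4) = C₀ × r(1−r^4)/(1−r)
        = 9.273 × 0.3176 × (1 − 0.01017) / (1 − 0.3176) = 4.272 mg/L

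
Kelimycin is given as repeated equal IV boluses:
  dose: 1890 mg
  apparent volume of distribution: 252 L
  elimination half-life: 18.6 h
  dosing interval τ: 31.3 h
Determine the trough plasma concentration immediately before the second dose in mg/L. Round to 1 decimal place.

C₀ per dose = Dose / Vd = 1890 / 252 = 7.500 mg/L
k = ln2 / t½ = 0.693147 / 18.6 = 0.03727 h⁻¹
Fraction remaining after one interval: r = e^(−kτ) = e^(−0.03727 × 31.3) = 0.3114
Before dose 2, 1 dose has been given (aged 1τ).
C_trough = C₀ × r = 7.500 × 0.3114 = 2.336 mg/L

2.3 mg/L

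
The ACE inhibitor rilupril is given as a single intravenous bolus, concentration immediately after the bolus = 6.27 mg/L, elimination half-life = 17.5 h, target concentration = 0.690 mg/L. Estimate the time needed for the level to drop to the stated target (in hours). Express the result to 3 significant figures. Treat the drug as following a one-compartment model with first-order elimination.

k = ln2 / t½ = 0.693147 / 17.5 = 0.03961 h⁻¹
t = ln(C₀ / C) / k = ln(6.270 / 0.690) / 0.03961
  = ln(9.087) / 0.03961 = 2.207 / 0.03961 = 55.72 h

55.7 h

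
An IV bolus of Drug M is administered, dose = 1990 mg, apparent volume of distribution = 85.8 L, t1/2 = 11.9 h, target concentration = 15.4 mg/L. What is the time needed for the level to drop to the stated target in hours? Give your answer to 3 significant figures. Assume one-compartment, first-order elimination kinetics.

C₀ = Dose / Vd = 1990 / 85.8 = 23.19 mg/L
k = ln2 / t½ = 0.693147 / 11.9 = 0.05825 h⁻¹
t = ln(C₀ / C) / k = ln(23.19 / 15.4) / 0.05825
  = ln(1.506) / 0.05825 = 0.4095 / 0.05825 = 7.030 h

7.03 h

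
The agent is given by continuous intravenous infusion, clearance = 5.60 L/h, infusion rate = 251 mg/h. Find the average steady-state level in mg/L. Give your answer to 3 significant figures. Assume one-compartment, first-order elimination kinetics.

44.8 mg/L

At steady state Css = R₀ / CL = 251 / 5.600 = 44.82 mg/L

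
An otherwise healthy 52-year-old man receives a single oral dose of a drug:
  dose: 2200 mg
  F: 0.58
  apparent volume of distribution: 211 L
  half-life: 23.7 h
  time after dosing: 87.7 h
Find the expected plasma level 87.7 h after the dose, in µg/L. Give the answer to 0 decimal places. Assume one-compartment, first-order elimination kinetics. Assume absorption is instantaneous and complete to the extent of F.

465 µg/L

Amount reaching circulation = F × Dose = 0.58 × 2200 = 1276 mg
C₀ = F·Dose / Vd = 1276 / 211 = 6.047 mg/L
k = ln2 / t½ = 0.693147 / 23.7 = 0.02925 h⁻¹
C = C₀ · e^(−k·t) = 6.047 × e^(−0.02925 × 87.7)
  = 6.047 × 0.07690 = 0.4650 mg/L
Convert: 0.4650 mg/L × 1000 = 465.0 µg/L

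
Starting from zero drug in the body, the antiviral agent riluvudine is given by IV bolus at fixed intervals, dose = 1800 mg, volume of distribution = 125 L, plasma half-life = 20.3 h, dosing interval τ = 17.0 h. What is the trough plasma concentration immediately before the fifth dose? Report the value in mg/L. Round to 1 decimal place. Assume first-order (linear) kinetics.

16.5 mg/L

C₀ per dose = Dose / Vd = 1800 / 125 = 14.40 mg/L
k = ln2 / t½ = 0.693147 / 20.3 = 0.03415 h⁻¹
Fraction remaining after one interval: r = e^(−kτ) = e^(−0.03415 × 17.0) = 0.5596
Before dose 5, 4 doses have been given (aged 1τ, 2τ, 3τ, 4τ).
C_trough = C₀ × (r + r² + … + r^4) = C₀ × r(1−r^4)/(1−r)
        = 14.40 × 0.5596 × (1 − 0.09806) / (1 − 0.5596) = 16.50 mg/L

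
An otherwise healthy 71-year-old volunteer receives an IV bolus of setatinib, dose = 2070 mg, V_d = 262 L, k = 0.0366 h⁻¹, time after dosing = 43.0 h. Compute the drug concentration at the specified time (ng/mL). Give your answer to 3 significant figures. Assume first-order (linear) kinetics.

C₀ = Dose / Vd = 2070 / 262 = 7.901 mg/L
C = C₀ · e^(−k·t) = 7.901 × e^(−0.03660 × 43.0)
  = 7.901 × 0.2073 = 1.638 mg/L
Convert: 1.638 mg/L × 1000 = 1638 ng/mL

1640 ng/mL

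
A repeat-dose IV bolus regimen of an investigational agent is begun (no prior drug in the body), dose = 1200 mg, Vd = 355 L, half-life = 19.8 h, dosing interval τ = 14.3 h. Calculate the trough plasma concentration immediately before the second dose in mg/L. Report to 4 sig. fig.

C₀ per dose = Dose / Vd = 1200 / 355 = 3.380 mg/L
k = ln2 / t½ = 0.693147 / 19.8 = 0.03501 h⁻¹
Fraction remaining after one interval: r = e^(−kτ) = e^(−0.03501 × 14.3) = 0.6061
Before dose 2, 1 dose has been given (aged 1τ).
C_trough = C₀ × r = 3.380 × 0.6061 = 2.049 mg/L

2.049 mg/L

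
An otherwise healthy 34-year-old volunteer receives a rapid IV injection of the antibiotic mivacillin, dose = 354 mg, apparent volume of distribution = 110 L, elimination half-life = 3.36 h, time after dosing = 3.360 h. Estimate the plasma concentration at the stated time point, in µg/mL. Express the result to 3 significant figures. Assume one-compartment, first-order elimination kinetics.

1.61 µg/mL

C₀ = Dose / Vd = 354.0 / 110 = 3.218 mg/L
k = ln2 / t½ = 0.693147 / 3.36 = 0.2063 h⁻¹
t / t½ = 3.360 / 3.36 = 1 half-lives
C = C₀ × (1/2)^1 = 3.218 × 0.5000 = 1.609 mg/L
(1.609 mg/L = 1.609 µg/mL)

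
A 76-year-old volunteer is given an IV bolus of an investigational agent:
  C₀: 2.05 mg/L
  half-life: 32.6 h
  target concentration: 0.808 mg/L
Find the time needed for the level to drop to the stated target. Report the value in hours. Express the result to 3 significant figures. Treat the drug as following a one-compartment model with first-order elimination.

k = ln2 / t½ = 0.693147 / 32.6 = 0.02126 h⁻¹
t = ln(C₀ / C) / k = ln(2.050 / 0.808) / 0.02126
  = ln(2.537) / 0.02126 = 0.9310 / 0.02126 = 43.79 h

43.8 h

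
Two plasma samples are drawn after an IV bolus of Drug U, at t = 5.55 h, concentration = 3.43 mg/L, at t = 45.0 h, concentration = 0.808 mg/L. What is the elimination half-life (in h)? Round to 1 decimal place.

k = ln(C₁/C₂) / (t₂ − t₁) = ln(3.43/0.808) / (45.0 − 5.55)
  = 1.446 / 39.45 = 0.03665 h⁻¹
t½ = ln2 / k = 0.693147 / 0.03665 = 18.91 h

18.9 h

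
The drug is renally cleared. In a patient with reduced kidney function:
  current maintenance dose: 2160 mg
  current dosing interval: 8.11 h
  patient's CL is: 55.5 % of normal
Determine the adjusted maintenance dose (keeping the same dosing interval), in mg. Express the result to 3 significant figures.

1200 mg

To keep the same average steady-state level, dosing rate must scale with clearance.
CL ratio = 55.5 / 100 = 0.5550
New dose (same interval) = 2160 × 0.5550 = 1199 mg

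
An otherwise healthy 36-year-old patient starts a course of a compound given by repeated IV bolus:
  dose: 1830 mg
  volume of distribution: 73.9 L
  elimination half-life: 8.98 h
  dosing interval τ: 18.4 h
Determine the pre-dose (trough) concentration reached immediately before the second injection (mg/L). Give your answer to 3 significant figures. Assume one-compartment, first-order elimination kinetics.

5.98 mg/L

C₀ per dose = Dose / Vd = 1830 / 73.9 = 24.76 mg/L
k = ln2 / t½ = 0.693147 / 8.98 = 0.07719 h⁻¹
Fraction remaining after one interval: r = e^(−kτ) = e^(−0.07719 × 18.4) = 0.2416
Before dose 2, 1 dose has been given (aged 1τ).
C_trough = C₀ × r = 24.76 × 0.2416 = 5.982 mg/L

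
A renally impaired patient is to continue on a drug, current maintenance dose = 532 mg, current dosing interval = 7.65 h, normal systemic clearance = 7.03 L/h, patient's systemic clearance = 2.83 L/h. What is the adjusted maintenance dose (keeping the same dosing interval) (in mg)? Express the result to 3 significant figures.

To keep the same average steady-state level, dosing rate must scale with clearance.
CL ratio = 2.83 / 7.03 = 0.4026
New dose (same interval) = 532 × 0.4026 = 214.2 mg

214 mg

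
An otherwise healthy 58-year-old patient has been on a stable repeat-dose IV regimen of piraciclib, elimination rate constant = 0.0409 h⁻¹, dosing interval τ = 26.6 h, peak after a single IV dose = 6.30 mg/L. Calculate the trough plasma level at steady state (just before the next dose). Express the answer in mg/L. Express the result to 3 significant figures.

3.20 mg/L

e^(−kτ) = e^(−0.04090 × 26.6) = 0.3369
Accumulation ratio R = 1 / (1 − e^(−kτ)) = 1 / (1 − 0.3369) = 1.508
Steady-state trough = C₀ × R × e^(−kτ) = 6.30 × 1.508 × 0.3369 = 3.201 mg/L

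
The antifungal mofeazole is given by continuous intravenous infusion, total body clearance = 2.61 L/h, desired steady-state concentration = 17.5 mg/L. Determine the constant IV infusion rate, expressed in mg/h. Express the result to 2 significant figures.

At steady state, infusion rate R₀ = Css × CL = 17.5 × 2.610 = 45.68 mg/h

46 mg/h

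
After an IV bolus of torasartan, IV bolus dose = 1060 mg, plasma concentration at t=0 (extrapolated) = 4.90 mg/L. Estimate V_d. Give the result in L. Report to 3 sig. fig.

216 L

Vd = Dose / C₀ = 1060 / 4.90 = 216.3 L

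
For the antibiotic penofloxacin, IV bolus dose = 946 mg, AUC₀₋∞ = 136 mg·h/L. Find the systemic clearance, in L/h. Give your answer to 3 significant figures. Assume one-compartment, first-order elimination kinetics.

6.96 L/h

CL = Dose / AUC = 946 / 136 = 6.956 L/h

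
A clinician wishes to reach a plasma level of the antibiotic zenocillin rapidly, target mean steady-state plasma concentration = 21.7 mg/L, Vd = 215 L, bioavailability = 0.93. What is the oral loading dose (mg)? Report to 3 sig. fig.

LD = Css × Vd / F = 21.7 × 215 / 0.93 = 5017 mg

5020 mg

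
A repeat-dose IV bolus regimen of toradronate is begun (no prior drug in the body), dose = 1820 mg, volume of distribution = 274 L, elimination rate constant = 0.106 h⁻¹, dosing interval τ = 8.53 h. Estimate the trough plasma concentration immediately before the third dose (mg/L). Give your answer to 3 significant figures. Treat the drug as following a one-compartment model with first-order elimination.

3.78 mg/L

C₀ per dose = Dose / Vd = 1820 / 274 = 6.642 mg/L
Fraction remaining after one interval: r = e^(−kτ) = e^(−0.1060 × 8.53) = 0.4049
Before dose 3, 2 doses have been given (aged 1τ, 2τ).
C_trough = C₀ × (r + r²) = 6.642 × (0.4049 + 0.1639) = 3.778 mg/L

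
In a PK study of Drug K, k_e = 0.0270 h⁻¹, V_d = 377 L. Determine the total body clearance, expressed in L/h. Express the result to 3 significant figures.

CL = k × Vd = 0.0270 × 377 = 10.18 L/h

10.2 L/h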